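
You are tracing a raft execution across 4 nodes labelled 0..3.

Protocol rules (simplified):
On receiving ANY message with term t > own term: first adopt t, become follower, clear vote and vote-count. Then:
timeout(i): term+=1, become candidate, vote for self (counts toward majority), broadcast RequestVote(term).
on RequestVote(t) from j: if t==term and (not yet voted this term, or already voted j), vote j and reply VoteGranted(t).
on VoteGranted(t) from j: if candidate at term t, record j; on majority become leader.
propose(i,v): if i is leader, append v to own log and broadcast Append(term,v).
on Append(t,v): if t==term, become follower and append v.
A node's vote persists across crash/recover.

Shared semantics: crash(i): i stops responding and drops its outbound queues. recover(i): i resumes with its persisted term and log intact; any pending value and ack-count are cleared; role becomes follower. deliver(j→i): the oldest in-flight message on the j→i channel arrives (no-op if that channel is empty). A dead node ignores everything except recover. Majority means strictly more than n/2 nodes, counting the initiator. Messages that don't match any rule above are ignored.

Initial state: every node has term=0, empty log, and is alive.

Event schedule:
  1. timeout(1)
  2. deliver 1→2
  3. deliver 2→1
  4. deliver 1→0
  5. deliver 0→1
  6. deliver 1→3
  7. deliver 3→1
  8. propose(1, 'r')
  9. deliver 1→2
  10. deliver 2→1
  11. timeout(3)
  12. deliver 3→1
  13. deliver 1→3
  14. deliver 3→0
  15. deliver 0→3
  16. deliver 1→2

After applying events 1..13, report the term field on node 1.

e1 timeout(1): 1[cand,t=1,-]
e2 deliver 1→2: 2[foll,t=1,-]
e3 deliver 2→1: ·
e4 deliver 1→0: 0[foll,t=1,-]
e5 deliver 0→1: 1[lead,t=1,-]
e6 deliver 1→3: 3[foll,t=1,-]
e7 deliver 3→1: ·
e8 propose(1,'r'): 1[lead,t=1,r]
e9 deliver 1→2: 2[foll,t=1,r]
e10 deliver 2→1: ·
e11 timeout(3): 3[cand,t=2,-]
e12 deliver 3→1: 1[foll,t=2,r]
e13 deliver 1→3: ·

2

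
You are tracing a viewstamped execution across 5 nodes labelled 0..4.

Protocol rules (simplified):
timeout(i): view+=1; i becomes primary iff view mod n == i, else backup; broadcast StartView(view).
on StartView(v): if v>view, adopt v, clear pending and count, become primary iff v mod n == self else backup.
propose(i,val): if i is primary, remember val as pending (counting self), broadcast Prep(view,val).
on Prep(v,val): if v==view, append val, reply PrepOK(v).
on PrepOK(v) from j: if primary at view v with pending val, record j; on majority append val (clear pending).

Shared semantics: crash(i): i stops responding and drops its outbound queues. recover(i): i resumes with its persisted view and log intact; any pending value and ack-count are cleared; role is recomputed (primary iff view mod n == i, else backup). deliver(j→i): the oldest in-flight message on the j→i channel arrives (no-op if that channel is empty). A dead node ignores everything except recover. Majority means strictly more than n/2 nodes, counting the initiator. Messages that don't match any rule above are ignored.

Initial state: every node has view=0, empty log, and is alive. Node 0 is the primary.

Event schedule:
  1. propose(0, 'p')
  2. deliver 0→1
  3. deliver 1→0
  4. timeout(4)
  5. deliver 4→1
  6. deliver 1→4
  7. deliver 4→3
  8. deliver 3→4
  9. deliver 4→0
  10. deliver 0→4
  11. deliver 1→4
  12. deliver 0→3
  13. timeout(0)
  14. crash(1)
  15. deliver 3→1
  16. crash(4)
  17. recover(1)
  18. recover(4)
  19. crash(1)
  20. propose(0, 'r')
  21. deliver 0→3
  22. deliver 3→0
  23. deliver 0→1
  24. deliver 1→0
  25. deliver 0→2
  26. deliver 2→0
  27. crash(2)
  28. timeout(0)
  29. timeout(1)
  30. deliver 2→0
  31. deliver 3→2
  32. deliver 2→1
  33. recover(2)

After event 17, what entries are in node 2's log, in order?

empty

e1 propose(0,'p'): ·
e2 deliver 0→1: 1[back,v=0,p]
e3 deliver 1→0: ·
e4 timeout(4): 4[back,v=1,-]
e5 deliver 4→1: 1[prim,v=1,p]
e6 deliver 1→4: ·
e7 deliver 4→3: 3[back,v=1,-]
e8 deliver 3→4: ·
e9 deliver 4→0: 0[back,v=1,-]
e10 deliver 0→4: ·
e11 deliver 1→4: ·
e12 deliver 0→3: ·
e13 timeout(0): 0[back,v=2,-]
e14 crash(1): 1[✗prim,v=1,p]
e15 deliver 3→1: ·
e16 crash(4): 4[✗back,v=1,-]
e17 recover(1): 1[prim,v=1,p]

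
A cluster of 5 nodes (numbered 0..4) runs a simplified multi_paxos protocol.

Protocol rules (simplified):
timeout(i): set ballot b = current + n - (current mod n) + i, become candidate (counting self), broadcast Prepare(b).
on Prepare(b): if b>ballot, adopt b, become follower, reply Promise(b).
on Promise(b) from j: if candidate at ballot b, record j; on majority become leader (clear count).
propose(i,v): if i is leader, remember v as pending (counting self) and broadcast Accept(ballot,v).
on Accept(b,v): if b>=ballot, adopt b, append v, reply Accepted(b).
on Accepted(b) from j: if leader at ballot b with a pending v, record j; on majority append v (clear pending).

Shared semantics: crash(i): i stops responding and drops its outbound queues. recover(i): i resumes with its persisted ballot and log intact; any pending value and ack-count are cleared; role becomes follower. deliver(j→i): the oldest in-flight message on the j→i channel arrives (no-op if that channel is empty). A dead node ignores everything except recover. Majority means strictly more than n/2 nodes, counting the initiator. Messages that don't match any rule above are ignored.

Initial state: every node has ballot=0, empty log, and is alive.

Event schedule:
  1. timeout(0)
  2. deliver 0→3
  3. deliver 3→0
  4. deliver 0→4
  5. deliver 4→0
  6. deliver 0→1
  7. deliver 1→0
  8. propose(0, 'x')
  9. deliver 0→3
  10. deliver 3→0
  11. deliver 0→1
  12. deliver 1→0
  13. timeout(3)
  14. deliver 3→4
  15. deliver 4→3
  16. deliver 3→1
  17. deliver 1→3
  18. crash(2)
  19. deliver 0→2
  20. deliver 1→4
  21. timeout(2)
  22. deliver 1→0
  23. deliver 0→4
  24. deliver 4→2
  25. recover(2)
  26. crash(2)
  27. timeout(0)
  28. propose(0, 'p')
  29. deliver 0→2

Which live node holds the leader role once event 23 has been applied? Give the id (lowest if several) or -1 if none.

0

e1 timeout(0): 0[cand,b=5,-]
e2 deliver 0→3: 3[foll,b=5,-]
e3 deliver 3→0: ·
e4 deliver 0→4: 4[foll,b=5,-]
e5 deliver 4→0: 0[lead,b=5,-]
e6 deliver 0→1: 1[foll,b=5,-]
e7 deliver 1→0: ·
e8 propose(0,'x'): ·
e9 deliver 0→3: 3[foll,b=5,x]
e10 deliver 3→0: ·
e11 deliver 0→1: 1[foll,b=5,x]
e12 deliver 1→0: 0[lead,b=5,x]
e13 timeout(3): 3[cand,b=13,x]
e14 deliver 3→4: 4[foll,b=13,-]
e15 deliver 4→3: ·
e16 deliver 3→1: 1[foll,b=13,x]
e17 deliver 1→3: 3[lead,b=13,x]
e18 crash(2): 2[✗foll,b=0,-]
e19 deliver 0→2: ·
e20 deliver 1→4: ·
e21 timeout(2): ·
e22 deliver 1→0: ·
e23 deliver 0→4: ·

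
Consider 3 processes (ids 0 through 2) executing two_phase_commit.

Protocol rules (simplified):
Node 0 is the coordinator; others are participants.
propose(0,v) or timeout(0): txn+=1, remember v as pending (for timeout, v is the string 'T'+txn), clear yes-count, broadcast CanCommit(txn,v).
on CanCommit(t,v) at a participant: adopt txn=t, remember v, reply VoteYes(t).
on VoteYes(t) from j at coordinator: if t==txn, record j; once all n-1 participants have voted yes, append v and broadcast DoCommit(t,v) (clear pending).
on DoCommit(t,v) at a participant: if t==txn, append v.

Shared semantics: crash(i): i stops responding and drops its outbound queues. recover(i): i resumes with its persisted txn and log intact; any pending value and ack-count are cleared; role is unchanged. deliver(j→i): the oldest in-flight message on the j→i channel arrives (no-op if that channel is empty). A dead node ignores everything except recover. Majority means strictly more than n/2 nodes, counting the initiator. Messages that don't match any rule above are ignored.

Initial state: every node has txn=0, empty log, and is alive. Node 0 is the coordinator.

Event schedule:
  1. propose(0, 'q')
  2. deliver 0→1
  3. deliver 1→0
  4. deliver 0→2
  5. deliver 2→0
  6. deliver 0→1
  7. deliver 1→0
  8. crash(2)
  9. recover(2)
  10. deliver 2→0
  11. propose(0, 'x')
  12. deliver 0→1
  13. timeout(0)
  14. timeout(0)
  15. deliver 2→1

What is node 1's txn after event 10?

1. propose(0,'q'):  <0:coor t1 ->
2. deliver 0→1:  <1:part t1 ->
3. deliver 1→0:  nop
4. deliver 0→2:  <2:part t1 ->
5. deliver 2→0:  <0:coor t1 q>
6. deliver 0→1:  <1:part t1 q>
7. deliver 1→0:  nop
8. crash(2):  <2:✗part t1 ->
9. recover(2):  <2:part t1 ->
10. deliver 2→0:  nop

1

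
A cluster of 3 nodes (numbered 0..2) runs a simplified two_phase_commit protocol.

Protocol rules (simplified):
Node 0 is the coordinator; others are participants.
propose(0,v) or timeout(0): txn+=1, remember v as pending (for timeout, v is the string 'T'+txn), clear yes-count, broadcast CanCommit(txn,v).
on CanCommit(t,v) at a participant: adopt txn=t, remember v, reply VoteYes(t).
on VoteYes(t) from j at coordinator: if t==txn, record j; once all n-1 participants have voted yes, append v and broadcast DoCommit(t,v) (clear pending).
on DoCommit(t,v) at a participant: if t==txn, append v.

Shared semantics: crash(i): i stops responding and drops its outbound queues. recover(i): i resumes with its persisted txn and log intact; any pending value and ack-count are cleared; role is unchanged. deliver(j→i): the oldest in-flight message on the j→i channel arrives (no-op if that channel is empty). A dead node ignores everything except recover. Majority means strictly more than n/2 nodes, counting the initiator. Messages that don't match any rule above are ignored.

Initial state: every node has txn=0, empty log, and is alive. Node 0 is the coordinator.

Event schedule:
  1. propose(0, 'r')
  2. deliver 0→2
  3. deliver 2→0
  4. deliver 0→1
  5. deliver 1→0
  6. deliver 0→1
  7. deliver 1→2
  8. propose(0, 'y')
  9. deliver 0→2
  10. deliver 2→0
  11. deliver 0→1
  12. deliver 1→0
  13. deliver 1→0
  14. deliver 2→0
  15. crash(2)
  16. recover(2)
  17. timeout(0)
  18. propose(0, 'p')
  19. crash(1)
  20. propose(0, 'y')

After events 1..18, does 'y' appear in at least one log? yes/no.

1. propose(0,'r'):  <0:coor t1 ->
2. deliver 0→2:  <2:part t1 ->
3. deliver 2→0:  nop
4. deliver 0→1:  <1:part t1 ->
5. deliver 1→0:  <0:coor t1 r>
6. deliver 0→1:  <1:part t1 r>
7. deliver 1→2:  nop
8. propose(0,'y'):  <0:coor t2 r>
9. deliver 0→2:  <2:part t1 r>
10. deliver 2→0:  nop
11. deliver 0→1:  <1:part t2 r>
12. deliver 1→0:  nop
13. deliver 1→0:  nop
14. deliver 2→0:  nop
15. crash(2):  <2:✗part t1 r>
16. recover(2):  <2:part t1 r>
17. timeout(0):  <0:coor t3 r>
18. propose(0,'p'):  <0:coor t4 r>

no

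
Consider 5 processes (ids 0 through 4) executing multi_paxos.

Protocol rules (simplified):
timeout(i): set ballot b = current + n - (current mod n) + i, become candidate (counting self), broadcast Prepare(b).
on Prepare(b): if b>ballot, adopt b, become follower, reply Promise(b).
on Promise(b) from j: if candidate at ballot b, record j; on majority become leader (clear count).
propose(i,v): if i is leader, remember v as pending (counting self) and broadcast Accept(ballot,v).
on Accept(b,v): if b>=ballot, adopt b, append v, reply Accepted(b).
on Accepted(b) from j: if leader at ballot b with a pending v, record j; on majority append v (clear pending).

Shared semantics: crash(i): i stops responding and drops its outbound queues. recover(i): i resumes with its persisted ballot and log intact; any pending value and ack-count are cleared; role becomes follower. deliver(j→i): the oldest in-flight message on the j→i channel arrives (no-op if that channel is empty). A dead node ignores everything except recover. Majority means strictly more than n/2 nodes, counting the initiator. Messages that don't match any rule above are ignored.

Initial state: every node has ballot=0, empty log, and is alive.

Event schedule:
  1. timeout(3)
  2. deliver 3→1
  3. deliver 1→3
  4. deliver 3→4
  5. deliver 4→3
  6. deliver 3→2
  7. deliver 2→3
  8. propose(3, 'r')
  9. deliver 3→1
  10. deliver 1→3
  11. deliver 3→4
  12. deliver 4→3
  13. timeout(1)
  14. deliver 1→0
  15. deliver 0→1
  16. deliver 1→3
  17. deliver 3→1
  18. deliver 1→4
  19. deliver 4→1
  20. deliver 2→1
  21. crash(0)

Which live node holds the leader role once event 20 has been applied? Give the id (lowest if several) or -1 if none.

after 1 — timeout(3): n3:cand/b8/[-]
after 2 — deliver 3→1: n1:foll/b8/[-]
after 3 — deliver 1→3: ·
after 4 — deliver 3→4: n4:foll/b8/[-]
after 5 — deliver 4→3: n3:lead/b8/[-]
after 6 — deliver 3→2: n2:foll/b8/[-]
after 7 — deliver 2→3: ·
after 8 — propose(3,'r'): ·
after 9 — deliver 3→1: n1:foll/b8/[r]
after 10 — deliver 1→3: ·
after 11 — deliver 3→4: n4:foll/b8/[r]
after 12 — deliver 4→3: n3:lead/b8/[r]
after 13 — timeout(1): n1:cand/b11/[r]
after 14 — deliver 1→0: n0:foll/b11/[-]
after 15 — deliver 0→1: ·
after 16 — deliver 1→3: n3:foll/b11/[r]
after 17 — deliver 3→1: n1:lead/b11/[r]
after 18 — deliver 1→4: n4:foll/b11/[r]
after 19 — deliver 4→1: ·
after 20 — deliver 2→1: ·

1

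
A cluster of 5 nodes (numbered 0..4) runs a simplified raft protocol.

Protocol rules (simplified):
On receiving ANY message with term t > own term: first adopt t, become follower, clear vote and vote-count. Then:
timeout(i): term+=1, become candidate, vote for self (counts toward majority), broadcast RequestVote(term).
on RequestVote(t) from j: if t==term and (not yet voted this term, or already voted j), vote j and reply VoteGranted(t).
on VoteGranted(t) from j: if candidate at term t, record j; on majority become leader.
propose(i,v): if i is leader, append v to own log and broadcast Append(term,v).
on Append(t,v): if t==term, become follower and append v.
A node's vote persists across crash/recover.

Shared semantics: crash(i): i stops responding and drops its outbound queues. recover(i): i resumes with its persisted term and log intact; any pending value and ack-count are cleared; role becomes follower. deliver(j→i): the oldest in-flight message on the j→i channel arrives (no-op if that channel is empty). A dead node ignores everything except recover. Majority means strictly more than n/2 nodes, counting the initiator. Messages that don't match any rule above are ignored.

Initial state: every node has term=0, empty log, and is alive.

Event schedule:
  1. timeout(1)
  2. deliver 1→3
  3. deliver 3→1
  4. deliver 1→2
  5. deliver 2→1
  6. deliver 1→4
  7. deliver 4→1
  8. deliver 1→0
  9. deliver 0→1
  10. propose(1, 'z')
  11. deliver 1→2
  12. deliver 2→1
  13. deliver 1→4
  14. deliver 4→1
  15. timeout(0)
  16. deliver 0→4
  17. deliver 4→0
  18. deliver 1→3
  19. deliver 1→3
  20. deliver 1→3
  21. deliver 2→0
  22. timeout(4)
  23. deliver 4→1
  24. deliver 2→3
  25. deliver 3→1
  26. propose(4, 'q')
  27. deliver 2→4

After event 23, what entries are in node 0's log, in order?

empty

after 1 — timeout(1): n1:cand/t1/[-]
after 2 — deliver 1→3: n3:foll/t1/[-]
after 3 — deliver 3→1: ·
after 4 — deliver 1→2: n2:foll/t1/[-]
after 5 — deliver 2→1: n1:lead/t1/[-]
after 6 — deliver 1→4: n4:foll/t1/[-]
after 7 — deliver 4→1: ·
after 8 — deliver 1→0: n0:foll/t1/[-]
after 9 — deliver 0→1: ·
after 10 — propose(1,'z'): n1:lead/t1/[z]
after 11 — deliver 1→2: n2:foll/t1/[z]
after 12 — deliver 2→1: ·
after 13 — deliver 1→4: n4:foll/t1/[z]
after 14 — deliver 4→1: ·
after 15 — timeout(0): n0:cand/t2/[-]
after 16 — deliver 0→4: n4:foll/t2/[z]
after 17 — deliver 4→0: ·
after 18 — deliver 1→3: n3:foll/t1/[z]
after 19 — deliver 1→3: ·
after 20 — deliver 1→3: ·
after 21 — deliver 2→0: ·
after 22 — timeout(4): n4:cand/t3/[z]
after 23 — deliver 4→1: n1:foll/t3/[z]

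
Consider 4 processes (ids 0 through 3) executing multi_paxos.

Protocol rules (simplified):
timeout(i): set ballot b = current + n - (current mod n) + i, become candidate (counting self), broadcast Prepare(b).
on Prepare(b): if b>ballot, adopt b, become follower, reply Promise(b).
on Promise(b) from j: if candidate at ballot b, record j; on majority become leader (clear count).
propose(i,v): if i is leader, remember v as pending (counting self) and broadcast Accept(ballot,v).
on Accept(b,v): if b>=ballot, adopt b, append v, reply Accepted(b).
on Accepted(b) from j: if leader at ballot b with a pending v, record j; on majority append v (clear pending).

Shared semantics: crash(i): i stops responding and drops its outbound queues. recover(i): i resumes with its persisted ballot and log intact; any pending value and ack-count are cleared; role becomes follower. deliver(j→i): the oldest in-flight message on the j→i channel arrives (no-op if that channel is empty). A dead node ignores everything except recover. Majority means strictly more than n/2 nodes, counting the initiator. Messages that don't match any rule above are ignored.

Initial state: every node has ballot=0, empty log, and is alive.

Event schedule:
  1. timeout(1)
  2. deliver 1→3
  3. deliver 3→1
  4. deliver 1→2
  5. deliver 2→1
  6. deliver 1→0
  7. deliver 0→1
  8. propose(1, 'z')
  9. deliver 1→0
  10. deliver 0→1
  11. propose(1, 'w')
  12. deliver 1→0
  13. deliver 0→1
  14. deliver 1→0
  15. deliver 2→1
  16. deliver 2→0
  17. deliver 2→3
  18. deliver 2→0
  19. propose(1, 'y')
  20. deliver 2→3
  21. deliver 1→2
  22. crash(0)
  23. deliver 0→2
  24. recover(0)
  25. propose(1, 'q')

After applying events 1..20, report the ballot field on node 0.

step 1 timeout(1): 1={cand,b=5,log=-}
step 2 deliver 1→3: 3={foll,b=5,log=-}
step 3 deliver 3→1: —
step 4 deliver 1→2: 2={foll,b=5,log=-}
step 5 deliver 2→1: 1={lead,b=5,log=-}
step 6 deliver 1→0: 0={foll,b=5,log=-}
step 7 deliver 0→1: —
step 8 propose(1,'z'): —
step 9 deliver 1→0: 0={foll,b=5,log=z}
step 10 deliver 0→1: —
step 11 propose(1,'w'): —
step 12 deliver 1→0: 0={foll,b=5,log=z,w}
step 13 deliver 0→1: —
step 14 deliver 1→0: —
step 15 deliver 2→1: —
step 16 deliver 2→0: —
step 17 deliver 2→3: —
step 18 deliver 2→0: —
step 19 propose(1,'y'): —
step 20 deliver 2→3: —

5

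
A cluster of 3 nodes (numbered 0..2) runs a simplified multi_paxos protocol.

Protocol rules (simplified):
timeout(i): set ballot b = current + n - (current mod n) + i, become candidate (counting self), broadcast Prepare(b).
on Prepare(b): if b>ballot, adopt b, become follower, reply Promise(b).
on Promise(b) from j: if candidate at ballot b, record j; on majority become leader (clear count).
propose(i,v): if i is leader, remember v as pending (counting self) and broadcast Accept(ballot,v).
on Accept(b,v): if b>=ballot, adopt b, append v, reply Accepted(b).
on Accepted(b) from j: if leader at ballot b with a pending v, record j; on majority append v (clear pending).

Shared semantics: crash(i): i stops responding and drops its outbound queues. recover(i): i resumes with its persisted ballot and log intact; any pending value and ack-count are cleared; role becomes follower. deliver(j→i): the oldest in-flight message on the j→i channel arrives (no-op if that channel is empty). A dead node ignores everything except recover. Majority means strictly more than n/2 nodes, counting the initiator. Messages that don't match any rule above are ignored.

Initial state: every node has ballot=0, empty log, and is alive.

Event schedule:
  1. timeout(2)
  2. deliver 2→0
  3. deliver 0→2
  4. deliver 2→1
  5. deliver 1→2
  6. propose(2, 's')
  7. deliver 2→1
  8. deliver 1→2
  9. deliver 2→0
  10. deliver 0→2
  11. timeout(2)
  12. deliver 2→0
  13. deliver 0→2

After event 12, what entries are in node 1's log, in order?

[1] timeout(2) → N2(cand b5 [-])
[2] deliver 2→0 → N0(foll b5 [-])
[3] deliver 0→2 → N2(lead b5 [-])
[4] deliver 2→1 → N1(foll b5 [-])
[5] deliver 1→2 → ∅
[6] propose(2,'s') → ∅
[7] deliver 2→1 → N1(foll b5 [s])
[8] deliver 1→2 → N2(lead b5 [s])
[9] deliver 2→0 → N0(foll b5 [s])
[10] deliver 0→2 → ∅
[11] timeout(2) → N2(cand b8 [s])
[12] deliver 2→0 → N0(foll b8 [s])

s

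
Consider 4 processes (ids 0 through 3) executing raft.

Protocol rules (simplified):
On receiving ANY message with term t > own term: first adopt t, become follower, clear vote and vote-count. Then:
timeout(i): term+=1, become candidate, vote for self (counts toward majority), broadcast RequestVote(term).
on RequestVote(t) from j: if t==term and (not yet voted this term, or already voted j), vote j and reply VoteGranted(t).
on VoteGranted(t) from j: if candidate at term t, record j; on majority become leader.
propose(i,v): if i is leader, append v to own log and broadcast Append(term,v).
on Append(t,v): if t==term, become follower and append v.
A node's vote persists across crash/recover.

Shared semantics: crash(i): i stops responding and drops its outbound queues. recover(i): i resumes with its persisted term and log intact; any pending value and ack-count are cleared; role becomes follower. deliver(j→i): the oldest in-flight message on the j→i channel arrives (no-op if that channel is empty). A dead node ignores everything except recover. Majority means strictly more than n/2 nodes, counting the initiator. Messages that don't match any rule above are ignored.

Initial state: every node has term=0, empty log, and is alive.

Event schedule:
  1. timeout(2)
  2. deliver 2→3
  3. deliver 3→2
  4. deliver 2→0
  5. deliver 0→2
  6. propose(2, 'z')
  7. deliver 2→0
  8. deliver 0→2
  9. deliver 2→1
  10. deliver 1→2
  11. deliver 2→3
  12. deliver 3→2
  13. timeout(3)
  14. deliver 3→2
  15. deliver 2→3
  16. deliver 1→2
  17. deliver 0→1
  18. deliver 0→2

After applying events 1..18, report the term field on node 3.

step 1 timeout(2): 2={cand,t=1,log=-}
step 2 deliver 2→3: 3={foll,t=1,log=-}
step 3 deliver 3→2: —
step 4 deliver 2→0: 0={foll,t=1,log=-}
step 5 deliver 0→2: 2={lead,t=1,log=-}
step 6 propose(2,'z'): 2={lead,t=1,log=z}
step 7 deliver 2→0: 0={foll,t=1,log=z}
step 8 deliver 0→2: —
step 9 deliver 2→1: 1={foll,t=1,log=-}
step 10 deliver 1→2: —
step 11 deliver 2→3: 3={foll,t=1,log=z}
step 12 deliver 3→2: —
step 13 timeout(3): 3={cand,t=2,log=z}
step 14 deliver 3→2: 2={foll,t=2,log=z}
step 15 deliver 2→3: —
step 16 deliver 1→2: —
step 17 deliver 0→1: —
step 18 deliver 0→2: —

2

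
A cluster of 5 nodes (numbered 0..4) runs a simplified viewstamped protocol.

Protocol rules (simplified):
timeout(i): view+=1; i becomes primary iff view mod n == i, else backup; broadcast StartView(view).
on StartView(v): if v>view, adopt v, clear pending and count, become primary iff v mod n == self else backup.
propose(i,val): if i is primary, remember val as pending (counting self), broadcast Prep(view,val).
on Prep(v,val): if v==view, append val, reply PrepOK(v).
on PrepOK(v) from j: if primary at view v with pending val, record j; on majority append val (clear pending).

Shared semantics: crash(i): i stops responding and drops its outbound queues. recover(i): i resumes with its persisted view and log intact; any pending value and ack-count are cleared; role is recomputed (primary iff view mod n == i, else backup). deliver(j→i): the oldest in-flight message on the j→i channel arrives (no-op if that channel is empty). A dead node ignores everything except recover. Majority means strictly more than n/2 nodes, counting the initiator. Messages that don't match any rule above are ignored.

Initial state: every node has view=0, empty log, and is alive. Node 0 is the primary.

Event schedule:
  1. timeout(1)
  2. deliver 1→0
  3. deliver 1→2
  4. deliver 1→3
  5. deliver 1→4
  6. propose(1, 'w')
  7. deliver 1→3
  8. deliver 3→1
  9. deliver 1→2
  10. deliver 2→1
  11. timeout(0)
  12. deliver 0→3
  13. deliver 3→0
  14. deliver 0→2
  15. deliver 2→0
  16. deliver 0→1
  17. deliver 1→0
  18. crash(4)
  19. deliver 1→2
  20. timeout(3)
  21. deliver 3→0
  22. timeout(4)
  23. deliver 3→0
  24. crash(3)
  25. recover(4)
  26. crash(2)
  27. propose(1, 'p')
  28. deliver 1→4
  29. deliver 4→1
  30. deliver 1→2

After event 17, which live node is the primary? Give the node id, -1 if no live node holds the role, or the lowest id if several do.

1. timeout(1):  <1:prim v1 ->
2. deliver 1→0:  <0:back v1 ->
3. deliver 1→2:  <2:back v1 ->
4. deliver 1→3:  <3:back v1 ->
5. deliver 1→4:  <4:back v1 ->
6. propose(1,'w'):  nop
7. deliver 1→3:  <3:back v1 w>
8. deliver 3→1:  nop
9. deliver 1→2:  <2:back v1 w>
10. deliver 2→1:  <1:prim v1 w>
11. timeout(0):  <0:back v2 ->
12. deliver 0→3:  <3:back v2 w>
13. deliver 3→0:  nop
14. deliver 0→2:  <2:prim v2 w>
15. deliver 2→0:  nop
16. deliver 0→1:  <1:back v2 w>
17. deliver 1→0:  nop

2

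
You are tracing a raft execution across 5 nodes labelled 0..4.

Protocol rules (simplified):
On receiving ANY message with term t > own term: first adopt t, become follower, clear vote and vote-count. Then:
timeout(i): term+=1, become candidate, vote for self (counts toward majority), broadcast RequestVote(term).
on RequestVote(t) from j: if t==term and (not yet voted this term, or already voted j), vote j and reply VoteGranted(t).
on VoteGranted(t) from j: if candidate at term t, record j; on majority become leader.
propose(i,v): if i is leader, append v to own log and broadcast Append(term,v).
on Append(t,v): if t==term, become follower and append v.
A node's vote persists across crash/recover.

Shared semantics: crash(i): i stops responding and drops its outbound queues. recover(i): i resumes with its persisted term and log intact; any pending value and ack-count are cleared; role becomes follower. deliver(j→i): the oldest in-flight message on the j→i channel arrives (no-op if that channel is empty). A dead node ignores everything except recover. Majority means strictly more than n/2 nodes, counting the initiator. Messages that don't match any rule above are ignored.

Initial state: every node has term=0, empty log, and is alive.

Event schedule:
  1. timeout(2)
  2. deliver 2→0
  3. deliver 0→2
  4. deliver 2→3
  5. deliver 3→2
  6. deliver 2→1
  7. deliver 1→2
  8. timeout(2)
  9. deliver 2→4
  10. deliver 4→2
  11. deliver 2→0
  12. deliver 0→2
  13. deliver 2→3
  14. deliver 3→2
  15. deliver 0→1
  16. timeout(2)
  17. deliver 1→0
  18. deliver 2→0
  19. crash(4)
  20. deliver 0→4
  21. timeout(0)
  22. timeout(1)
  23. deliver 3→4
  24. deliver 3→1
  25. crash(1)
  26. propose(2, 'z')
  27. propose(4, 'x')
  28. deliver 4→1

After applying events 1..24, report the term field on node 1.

1. timeout(2):  <2:cand t1 ->
2. deliver 2→0:  <0:foll t1 ->
3. deliver 0→2:  nop
4. deliver 2→3:  <3:foll t1 ->
5. deliver 3→2:  <2:lead t1 ->
6. deliver 2→1:  <1:foll t1 ->
7. deliver 1→2:  nop
8. timeout(2):  <2:cand t2 ->
9. deliver 2→4:  <4:foll t1 ->
10. deliver 4→2:  nop
11. deliver 2→0:  <0:foll t2 ->
12. deliver 0→2:  nop
13. deliver 2→3:  <3:foll t2 ->
14. deliver 3→2:  <2:lead t2 ->
15. deliver 0→1:  nop
16. timeout(2):  <2:cand t3 ->
17. deliver 1→0:  nop
18. deliver 2→0:  <0:foll t3 ->
19. crash(4):  <4:✗foll t1 ->
20. deliver 0→4:  nop
21. timeout(0):  <0:cand t4 ->
22. timeout(1):  <1:cand t2 ->
23. deliver 3→4:  nop
24. deliver 3→1:  nop

2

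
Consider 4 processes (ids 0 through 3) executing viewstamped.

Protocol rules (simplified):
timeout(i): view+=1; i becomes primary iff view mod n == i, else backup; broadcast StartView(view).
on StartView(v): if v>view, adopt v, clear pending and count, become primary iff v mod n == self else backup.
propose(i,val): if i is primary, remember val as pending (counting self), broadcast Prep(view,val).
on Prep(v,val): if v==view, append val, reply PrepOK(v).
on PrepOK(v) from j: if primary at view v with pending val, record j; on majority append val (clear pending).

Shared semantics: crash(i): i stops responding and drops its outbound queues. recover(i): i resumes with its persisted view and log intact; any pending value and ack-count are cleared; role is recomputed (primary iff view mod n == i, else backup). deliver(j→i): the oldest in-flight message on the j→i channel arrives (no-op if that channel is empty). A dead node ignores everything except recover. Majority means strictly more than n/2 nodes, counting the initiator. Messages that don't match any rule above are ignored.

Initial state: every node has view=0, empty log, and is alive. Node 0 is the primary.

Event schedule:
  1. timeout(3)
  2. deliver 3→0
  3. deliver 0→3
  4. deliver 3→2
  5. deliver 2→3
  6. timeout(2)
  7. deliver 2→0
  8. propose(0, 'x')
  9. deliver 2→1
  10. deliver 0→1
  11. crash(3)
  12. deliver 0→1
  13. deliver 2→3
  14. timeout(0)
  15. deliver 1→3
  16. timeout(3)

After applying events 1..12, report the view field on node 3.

1

step 1 timeout(3): 3={back,v=1,log=-}
step 2 deliver 3→0: 0={back,v=1,log=-}
step 3 deliver 0→3: —
step 4 deliver 3→2: 2={back,v=1,log=-}
step 5 deliver 2→3: —
step 6 timeout(2): 2={prim,v=2,log=-}
step 7 deliver 2→0: 0={back,v=2,log=-}
step 8 propose(0,'x'): —
step 9 deliver 2→1: 1={back,v=2,log=-}
step 10 deliver 0→1: —
step 11 crash(3): 3={✗back,v=1,log=-}
step 12 deliver 0→1: —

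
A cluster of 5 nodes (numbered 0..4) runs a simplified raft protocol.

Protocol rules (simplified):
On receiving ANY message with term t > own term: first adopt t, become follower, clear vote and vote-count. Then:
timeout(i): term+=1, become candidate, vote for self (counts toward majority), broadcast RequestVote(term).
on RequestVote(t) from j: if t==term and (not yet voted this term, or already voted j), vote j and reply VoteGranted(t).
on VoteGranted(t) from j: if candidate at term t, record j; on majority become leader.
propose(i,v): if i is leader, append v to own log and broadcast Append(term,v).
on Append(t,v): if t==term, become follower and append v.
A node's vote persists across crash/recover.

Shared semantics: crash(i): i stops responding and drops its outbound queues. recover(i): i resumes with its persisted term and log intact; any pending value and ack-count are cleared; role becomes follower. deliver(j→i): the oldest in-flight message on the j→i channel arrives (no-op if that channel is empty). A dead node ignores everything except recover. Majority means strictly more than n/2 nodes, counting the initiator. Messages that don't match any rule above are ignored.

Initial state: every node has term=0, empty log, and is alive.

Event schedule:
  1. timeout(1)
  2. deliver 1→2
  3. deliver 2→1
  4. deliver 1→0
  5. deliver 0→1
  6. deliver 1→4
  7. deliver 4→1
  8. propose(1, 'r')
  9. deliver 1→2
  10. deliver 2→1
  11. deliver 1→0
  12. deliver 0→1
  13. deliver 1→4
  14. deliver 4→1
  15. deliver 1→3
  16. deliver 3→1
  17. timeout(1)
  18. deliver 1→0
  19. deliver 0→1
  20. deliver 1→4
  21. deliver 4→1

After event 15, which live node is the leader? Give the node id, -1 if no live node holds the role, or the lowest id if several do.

step 1 timeout(1): 1={cand,t=1,log=-}
step 2 deliver 1→2: 2={foll,t=1,log=-}
step 3 deliver 2→1: —
step 4 deliver 1→0: 0={foll,t=1,log=-}
step 5 deliver 0→1: 1={lead,t=1,log=-}
step 6 deliver 1→4: 4={foll,t=1,log=-}
step 7 deliver 4→1: —
step 8 propose(1,'r'): 1={lead,t=1,log=r}
step 9 deliver 1→2: 2={foll,t=1,log=r}
step 10 deliver 2→1: —
step 11 deliver 1→0: 0={foll,t=1,log=r}
step 12 deliver 0→1: —
step 13 deliver 1→4: 4={foll,t=1,log=r}
step 14 deliver 4→1: —
step 15 deliver 1→3: 3={foll,t=1,log=-}

1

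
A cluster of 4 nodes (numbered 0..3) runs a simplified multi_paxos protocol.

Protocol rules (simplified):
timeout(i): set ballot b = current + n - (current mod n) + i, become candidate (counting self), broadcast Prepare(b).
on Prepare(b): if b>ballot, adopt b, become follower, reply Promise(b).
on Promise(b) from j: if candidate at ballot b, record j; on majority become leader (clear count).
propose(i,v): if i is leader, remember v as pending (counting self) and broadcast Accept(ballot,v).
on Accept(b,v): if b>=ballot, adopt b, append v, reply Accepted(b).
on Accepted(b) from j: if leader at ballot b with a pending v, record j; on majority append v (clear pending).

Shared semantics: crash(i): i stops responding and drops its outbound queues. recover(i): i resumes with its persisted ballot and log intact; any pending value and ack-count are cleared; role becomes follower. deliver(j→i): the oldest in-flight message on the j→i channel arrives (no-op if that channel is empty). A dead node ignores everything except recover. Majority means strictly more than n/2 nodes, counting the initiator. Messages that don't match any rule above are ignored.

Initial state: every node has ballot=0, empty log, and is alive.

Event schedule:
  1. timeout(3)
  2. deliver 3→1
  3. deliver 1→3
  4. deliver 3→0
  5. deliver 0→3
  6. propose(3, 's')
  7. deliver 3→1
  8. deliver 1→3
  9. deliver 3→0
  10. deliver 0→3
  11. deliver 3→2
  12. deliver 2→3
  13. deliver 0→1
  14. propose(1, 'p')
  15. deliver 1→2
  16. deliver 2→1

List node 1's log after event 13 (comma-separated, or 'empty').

s

[1] timeout(3) → N3(cand b7 [-])
[2] deliver 3→1 → N1(foll b7 [-])
[3] deliver 1→3 → ∅
[4] deliver 3→0 → N0(foll b7 [-])
[5] deliver 0→3 → N3(lead b7 [-])
[6] propose(3,'s') → ∅
[7] deliver 3→1 → N1(foll b7 [s])
[8] deliver 1→3 → ∅
[9] deliver 3→0 → N0(foll b7 [s])
[10] deliver 0→3 → N3(lead b7 [s])
[11] deliver 3→2 → N2(foll b7 [-])
[12] deliver 2→3 → ∅
[13] deliver 0→1 → ∅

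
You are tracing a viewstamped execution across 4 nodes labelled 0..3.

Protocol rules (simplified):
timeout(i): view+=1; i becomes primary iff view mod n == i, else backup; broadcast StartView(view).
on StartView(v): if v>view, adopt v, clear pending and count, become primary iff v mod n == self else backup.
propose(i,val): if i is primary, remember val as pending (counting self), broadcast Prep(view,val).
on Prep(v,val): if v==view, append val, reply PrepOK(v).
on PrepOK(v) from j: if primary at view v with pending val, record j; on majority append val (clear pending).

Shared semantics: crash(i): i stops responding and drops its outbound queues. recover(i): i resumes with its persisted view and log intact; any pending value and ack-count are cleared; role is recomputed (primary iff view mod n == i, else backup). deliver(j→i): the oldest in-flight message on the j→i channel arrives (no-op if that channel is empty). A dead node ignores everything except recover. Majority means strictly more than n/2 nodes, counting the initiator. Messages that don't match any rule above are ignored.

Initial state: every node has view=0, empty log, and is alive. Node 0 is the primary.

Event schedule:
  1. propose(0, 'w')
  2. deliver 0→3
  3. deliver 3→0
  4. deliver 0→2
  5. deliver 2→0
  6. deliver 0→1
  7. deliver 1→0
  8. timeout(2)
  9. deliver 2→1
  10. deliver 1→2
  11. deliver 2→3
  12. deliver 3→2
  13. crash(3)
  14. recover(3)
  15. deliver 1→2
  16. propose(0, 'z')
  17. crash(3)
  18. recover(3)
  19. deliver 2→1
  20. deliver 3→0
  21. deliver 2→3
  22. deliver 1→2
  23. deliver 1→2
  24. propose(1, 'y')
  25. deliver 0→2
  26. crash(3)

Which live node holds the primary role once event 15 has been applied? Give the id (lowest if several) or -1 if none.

1. propose(0,'w'):  nop
2. deliver 0→3:  <3:back v0 w>
3. deliver 3→0:  nop
4. deliver 0→2:  <2:back v0 w>
5. deliver 2→0:  <0:prim v0 w>
6. deliver 0→1:  <1:back v0 w>
7. deliver 1→0:  nop
8. timeout(2):  <2:back v1 w>
9. deliver 2→1:  <1:prim v1 w>
10. deliver 1→2:  nop
11. deliver 2→3:  <3:back v1 w>
12. deliver 3→2:  nop
13. crash(3):  <3:✗back v1 w>
14. recover(3):  <3:back v1 w>
15. deliver 1→2:  nop

0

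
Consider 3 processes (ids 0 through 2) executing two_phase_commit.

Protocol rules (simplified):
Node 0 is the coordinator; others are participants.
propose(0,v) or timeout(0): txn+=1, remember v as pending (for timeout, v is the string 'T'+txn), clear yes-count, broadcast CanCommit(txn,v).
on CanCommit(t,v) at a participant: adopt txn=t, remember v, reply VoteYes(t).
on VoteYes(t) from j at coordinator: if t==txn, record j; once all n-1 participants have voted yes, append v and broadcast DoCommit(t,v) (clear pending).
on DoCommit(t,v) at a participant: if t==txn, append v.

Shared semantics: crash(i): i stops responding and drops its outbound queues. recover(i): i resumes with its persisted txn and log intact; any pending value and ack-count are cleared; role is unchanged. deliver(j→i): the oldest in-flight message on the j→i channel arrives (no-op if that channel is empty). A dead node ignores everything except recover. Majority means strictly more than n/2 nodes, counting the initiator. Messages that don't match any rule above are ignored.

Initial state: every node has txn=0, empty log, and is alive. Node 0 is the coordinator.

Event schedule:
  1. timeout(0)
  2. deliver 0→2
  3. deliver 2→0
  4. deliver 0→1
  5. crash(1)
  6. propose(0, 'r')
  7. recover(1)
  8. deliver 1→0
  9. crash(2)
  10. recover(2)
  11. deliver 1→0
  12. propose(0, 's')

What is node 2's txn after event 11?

1

1. timeout(0):  <0:coor t1 ->
2. deliver 0→2:  <2:part t1 ->
3. deliver 2→0:  nop
4. deliver 0→1:  <1:part t1 ->
5. crash(1):  <1:✗part t1 ->
6. propose(0,'r'):  <0:coor t2 ->
7. recover(1):  <1:part t1 ->
8. deliver 1→0:  nop
9. crash(2):  <2:✗part t1 ->
10. recover(2):  <2:part t1 ->
11. deliver 1→0:  nop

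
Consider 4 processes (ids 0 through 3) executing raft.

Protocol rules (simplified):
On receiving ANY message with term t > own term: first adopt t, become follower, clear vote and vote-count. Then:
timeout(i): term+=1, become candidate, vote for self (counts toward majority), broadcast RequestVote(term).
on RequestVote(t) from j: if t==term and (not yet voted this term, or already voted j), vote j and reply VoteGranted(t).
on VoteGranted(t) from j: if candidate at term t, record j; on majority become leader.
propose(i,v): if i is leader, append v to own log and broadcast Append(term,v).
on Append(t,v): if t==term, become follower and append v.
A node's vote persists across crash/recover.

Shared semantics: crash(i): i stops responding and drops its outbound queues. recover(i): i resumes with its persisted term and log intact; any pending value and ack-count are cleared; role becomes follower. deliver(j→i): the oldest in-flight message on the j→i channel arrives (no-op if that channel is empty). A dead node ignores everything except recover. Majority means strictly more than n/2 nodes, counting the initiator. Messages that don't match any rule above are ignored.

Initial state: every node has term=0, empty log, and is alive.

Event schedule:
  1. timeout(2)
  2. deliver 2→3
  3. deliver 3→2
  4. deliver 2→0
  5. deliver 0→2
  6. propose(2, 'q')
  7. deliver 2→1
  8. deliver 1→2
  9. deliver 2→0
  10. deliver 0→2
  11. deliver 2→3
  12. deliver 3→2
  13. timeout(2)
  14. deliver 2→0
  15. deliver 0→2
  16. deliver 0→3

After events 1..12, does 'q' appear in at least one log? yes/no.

yes

after 1 — timeout(2): n2:cand/t1/[-]
after 2 — deliver 2→3: n3:foll/t1/[-]
after 3 — deliver 3→2: ·
after 4 — deliver 2→0: n0:foll/t1/[-]
after 5 — deliver 0→2: n2:lead/t1/[-]
after 6 — propose(2,'q'): n2:lead/t1/[q]
after 7 — deliver 2→1: n1:foll/t1/[-]
after 8 — deliver 1→2: ·
after 9 — deliver 2→0: n0:foll/t1/[q]
after 10 — deliver 0→2: ·
after 11 — deliver 2→3: n3:foll/t1/[q]
after 12 — deliver 3→2: ·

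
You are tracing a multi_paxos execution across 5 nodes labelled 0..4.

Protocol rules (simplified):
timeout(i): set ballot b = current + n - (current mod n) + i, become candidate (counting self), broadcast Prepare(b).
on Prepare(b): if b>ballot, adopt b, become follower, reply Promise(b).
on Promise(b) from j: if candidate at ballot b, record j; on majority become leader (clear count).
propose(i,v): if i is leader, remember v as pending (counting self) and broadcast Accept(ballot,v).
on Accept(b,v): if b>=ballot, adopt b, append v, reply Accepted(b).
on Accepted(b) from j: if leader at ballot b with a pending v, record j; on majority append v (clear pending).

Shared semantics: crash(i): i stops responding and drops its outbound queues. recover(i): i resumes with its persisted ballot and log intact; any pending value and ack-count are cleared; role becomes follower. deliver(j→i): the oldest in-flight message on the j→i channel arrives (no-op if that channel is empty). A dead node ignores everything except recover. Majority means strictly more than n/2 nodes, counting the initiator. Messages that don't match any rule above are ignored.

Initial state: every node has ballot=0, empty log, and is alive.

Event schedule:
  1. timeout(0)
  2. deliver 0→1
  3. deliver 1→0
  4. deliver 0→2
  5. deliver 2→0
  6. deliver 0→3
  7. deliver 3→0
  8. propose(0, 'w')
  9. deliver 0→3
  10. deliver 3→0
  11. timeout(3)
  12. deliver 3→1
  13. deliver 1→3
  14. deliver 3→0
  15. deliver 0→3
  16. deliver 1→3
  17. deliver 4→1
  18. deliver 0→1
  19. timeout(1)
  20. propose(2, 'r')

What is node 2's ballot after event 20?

5

[1] timeout(0) → N0(cand b5 [-])
[2] deliver 0→1 → N1(foll b5 [-])
[3] deliver 1→0 → ∅
[4] deliver 0→2 → N2(foll b5 [-])
[5] deliver 2→0 → N0(lead b5 [-])
[6] deliver 0→3 → N3(foll b5 [-])
[7] deliver 3→0 → ∅
[8] propose(0,'w') → ∅
[9] deliver 0→3 → N3(foll b5 [w])
[10] deliver 3→0 → ∅
[11] timeout(3) → N3(cand b13 [w])
[12] deliver 3→1 → N1(foll b13 [-])
[13] deliver 1→3 → ∅
[14] deliver 3→0 → N0(foll b13 [-])
[15] deliver 0→3 → N3(lead b13 [w])
[16] deliver 1→3 → ∅
[17] deliver 4→1 → ∅
[18] deliver 0→1 → ∅
[19] timeout(1) → N1(cand b16 [-])
[20] propose(2,'r') → ∅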